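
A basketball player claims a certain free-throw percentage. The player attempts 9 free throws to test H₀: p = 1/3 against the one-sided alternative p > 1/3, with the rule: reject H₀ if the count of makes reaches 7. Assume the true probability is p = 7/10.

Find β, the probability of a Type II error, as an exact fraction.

268584417/500000000

Under the alternative p = 7/10, K ~ Binomial(9, 7/10); β is the probability the test does not reject, P(K < 7).
Equivalently, β = 1 − P(K ≥ 7) = 268584417/500000000.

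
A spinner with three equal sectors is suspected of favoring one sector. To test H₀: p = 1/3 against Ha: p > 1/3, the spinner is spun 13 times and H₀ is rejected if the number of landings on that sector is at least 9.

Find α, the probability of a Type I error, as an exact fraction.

521/59049

Under H₀, X ~ Binomial(13, 1/3), and α = P(X ≥ 9).
Adding the binomial terms for j = 9 through 13 with p = 1/3 yields 521/59049.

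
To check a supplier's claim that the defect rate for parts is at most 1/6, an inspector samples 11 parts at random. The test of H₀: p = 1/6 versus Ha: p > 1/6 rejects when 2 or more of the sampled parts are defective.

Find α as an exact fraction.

12909191/22674816

The significance level is the probability, assuming p = 1/6, of seeing 2 or more defectives in 11 draws.
Computing the lower-tail complement: 1 − 9765625/22674816 = 12909191/22674816.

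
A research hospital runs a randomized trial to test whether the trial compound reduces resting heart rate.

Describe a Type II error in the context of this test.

A Type II error would mean concluding that the drug has no effect on resting heart rate (or at least failing to establish that the drug reduces resting heart rate) when in fact the drug reduces resting heart rate.

With the conventional null hypothesis that the drug has no effect on resting heart rate:
A Type II error is failing to reject H₀ when H₀ is false.
Here that means concluding there is insufficient evidence that the drug works when actually the drug reduces resting heart rate.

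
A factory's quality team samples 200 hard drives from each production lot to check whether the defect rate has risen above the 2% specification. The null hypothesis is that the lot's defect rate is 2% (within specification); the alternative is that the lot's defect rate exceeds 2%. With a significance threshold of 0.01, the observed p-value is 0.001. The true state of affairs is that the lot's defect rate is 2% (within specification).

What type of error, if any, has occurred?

Type I error

Since p = 0.001 < α = 0.01, H₀ is rejected.
H₀ is true (actually the lot's defect rate is 2% (within specification)).
Rejecting a true H₀ is a Type I error.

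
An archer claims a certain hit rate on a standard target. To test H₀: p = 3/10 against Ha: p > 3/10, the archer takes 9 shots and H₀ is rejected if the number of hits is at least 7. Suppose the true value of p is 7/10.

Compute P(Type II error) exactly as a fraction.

268584417/500000000

β = P(fail to reject H₀ | Ha true) = P(Y ≤ 6 | p = 7/10), Y ~ Binomial(9, 7/10).
Equivalently, β = 1 − P(Y ≥ 7) = 268584417/500000000.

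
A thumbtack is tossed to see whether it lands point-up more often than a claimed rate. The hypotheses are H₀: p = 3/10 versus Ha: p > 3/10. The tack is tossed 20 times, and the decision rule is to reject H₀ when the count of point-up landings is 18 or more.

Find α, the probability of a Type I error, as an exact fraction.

3773088142371/100000000000000000000

α = P(reject H₀ | H₀ true) = P(K ≥ 18 | p = 3/10), with K ~ Binomial(20, 3/10).
P(K ≥ 18) = Σ_{j=18}^{20} C(20,j)·(3/10)^j·(7/10)^{20-j} = 3773088142371/100000000000000000000.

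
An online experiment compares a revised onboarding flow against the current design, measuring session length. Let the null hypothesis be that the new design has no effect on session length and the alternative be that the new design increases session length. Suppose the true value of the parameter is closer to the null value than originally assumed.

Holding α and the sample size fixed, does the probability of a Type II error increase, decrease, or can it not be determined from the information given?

A smaller departure from H₀ means the test statistic under Ha is distributed closer to where it would be under H₀; rejection becomes less likely.

It increases.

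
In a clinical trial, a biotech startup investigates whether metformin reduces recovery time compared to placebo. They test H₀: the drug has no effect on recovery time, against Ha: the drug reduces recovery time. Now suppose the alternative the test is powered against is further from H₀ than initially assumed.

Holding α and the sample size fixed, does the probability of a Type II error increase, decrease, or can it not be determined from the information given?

A bigger departure from H₀ is easier for the test to detect, so it fails to reject less often.

It decreases.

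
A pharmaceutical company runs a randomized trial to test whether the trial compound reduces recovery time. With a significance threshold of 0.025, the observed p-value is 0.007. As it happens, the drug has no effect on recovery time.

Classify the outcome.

The conventional null hypothesis is that the drug has no effect on recovery time.
Since p = 0.007 < α = 0.025, H₀ is rejected.
H₀ is true (actually the drug has no effect on recovery time).
Rejecting a true H₀ is a Type I error.

Type I error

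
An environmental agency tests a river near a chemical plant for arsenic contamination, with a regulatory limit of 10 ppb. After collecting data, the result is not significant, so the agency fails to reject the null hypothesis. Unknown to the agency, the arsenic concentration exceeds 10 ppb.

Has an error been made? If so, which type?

The conventional null hypothesis here is that the arsenic concentration is at or below 10 ppb (safe).
H₀ was not rejected, but H₀ is actually false.
Failing to reject a false null hypothesis is a Type II error (false negative).

Type II error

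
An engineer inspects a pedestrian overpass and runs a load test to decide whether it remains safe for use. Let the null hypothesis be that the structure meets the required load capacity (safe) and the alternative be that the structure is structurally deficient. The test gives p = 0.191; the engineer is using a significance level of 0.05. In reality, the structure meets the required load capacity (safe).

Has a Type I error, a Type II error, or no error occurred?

Since p = 0.191 ≥ α = 0.05, H₀ is not rejected.
H₀ is true (actually the structure meets the required load capacity (safe)).
The decision matches the true state — no error.

No error — this is a correct decision.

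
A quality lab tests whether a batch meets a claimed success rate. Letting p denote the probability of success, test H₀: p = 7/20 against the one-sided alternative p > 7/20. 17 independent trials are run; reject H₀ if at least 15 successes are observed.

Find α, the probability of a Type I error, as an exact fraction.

Under H₀, S ~ Binomial(17, 7/20), and α = P(S ≥ 15).
Adding the binomial terms for j = 15 through 17 with p = 7/20 yields 5834753095719947/655360000000000000000.

5834753095719947/655360000000000000000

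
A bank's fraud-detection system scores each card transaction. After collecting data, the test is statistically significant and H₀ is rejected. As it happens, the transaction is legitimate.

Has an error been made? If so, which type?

The conventional null hypothesis here is that the transaction is legitimate.
H₀ was rejected, but H₀ is actually true.
Rejecting a true null hypothesis is a Type I error (false positive).

Type I error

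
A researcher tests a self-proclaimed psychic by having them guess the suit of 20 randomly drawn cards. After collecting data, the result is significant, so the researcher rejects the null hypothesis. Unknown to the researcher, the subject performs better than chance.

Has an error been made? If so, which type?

Neither — the decision is correct.

The conventional null hypothesis here is that the subject is guessing at random (p = 1/4).
The test rejected a false H₀ — the decision matches the true state.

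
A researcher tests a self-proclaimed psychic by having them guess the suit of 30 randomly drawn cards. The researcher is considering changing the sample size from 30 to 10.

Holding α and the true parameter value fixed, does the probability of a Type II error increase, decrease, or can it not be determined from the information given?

A smaller sample increases the standard error, so the sampling distributions under H₀ and Ha overlap more.

It increases.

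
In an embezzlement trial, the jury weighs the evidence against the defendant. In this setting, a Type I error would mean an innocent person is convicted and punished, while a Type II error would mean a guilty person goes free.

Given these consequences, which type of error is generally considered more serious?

The Type I consequence (an innocent person is convicted and punished) is more severe than the Type II consequence (a guilty person goes free).

Type I error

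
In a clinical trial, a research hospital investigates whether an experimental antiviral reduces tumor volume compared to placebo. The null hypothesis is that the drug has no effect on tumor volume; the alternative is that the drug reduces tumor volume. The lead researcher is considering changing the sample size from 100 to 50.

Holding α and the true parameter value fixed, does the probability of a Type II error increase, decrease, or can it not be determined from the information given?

A smaller sample increases the standard error, so the sampling distributions under H₀ and Ha overlap more.

It increases.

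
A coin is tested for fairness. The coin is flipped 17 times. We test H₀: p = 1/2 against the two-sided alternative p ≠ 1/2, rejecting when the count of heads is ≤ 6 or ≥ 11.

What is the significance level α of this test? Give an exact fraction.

10889/32768

The significance level is the null-hypothesis probability of the rejection region {≤6} ∪ {≥11}.
Each tail has probability (1 + 17 + 136 + 680 + 2380 + 6188 + 12376)/131072; doubling gives α = 43556/131072 = 10889/32768.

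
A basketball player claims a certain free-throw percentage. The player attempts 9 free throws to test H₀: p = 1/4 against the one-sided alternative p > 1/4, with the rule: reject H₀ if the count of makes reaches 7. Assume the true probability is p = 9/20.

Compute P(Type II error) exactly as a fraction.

30407271323/32000000000

Under the alternative p = 9/20, X ~ Binomial(9, 9/20); β is the probability the test does not reject, P(X < 7).
Adding the binomial probabilities P(X=0)+…+P(X=6) at p = 9/20 gives 30407271323/32000000000.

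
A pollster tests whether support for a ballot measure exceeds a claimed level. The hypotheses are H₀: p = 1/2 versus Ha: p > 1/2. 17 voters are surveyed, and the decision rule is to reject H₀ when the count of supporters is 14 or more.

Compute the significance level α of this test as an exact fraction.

Under H₀, K ~ Binomial(17, 1/2), and α = P(K ≥ 14).
That's C(17,14) + C(17,15) + C(17,16) + C(17,17) over 2^17, i.e. (680 + 136 + 17 + 1)/131072 = 834/131072 = 417/65536.

417/65536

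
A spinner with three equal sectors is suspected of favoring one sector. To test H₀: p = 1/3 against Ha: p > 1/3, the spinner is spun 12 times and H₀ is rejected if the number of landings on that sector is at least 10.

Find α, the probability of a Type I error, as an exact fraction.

289/531441

Under H₀, K ~ Binomial(12, 1/3), and α = P(K ≥ 10).
Summing C(12,j)(1/3)^j(2/3)^{12−j} for j = 10,…,12 gives 289/531441.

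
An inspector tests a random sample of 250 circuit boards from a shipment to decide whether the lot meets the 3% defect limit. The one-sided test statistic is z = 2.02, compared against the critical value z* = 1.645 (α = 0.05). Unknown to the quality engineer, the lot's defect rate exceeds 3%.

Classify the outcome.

No error — this is a correct decision.

The conventional null hypothesis is that the lot's defect rate is 3% (within specification).
Since z = 2.02 > z* = 1.645, H₀ is rejected.
H₀ is false (actually the lot's defect rate exceeds 3%).
The decision matches the true state — no error.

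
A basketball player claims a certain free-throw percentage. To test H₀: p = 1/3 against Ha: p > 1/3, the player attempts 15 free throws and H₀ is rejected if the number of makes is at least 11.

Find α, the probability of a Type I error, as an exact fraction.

25931/14348907

Under H₀, K ~ Binomial(15, 1/3), and α = P(K ≥ 11).
Summing C(15,j)(1/3)^j(2/3)^{15−j} for j = 11,…,15 gives 25931/14348907.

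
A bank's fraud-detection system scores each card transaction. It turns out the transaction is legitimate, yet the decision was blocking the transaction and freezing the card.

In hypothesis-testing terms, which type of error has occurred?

The null hypothesis here is that the transaction is legitimate.
'Blocking the transaction and freezing the card' corresponds to rejecting H₀.
H₀ was rejected but H₀ is true — a Type I error (false positive).

Type I error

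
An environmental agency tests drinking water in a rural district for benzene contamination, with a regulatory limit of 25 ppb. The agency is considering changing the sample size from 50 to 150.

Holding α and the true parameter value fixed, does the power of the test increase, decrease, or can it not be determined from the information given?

A larger sample reduces the standard error, pulling the sampling distribution under Ha further from the non-rejection region.
Since power = 1 − β and β decreases, power increases.

It increases.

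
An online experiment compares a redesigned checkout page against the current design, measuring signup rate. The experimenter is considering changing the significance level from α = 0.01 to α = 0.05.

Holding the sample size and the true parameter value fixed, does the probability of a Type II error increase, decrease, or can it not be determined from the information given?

It decreases.

Relaxing α lowers the evidence threshold; under Ha, outcomes that previously fell short now trigger rejection.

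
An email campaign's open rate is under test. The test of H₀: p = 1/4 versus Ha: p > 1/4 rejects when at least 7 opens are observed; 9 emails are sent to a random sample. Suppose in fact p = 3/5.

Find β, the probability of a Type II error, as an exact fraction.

1500416/1953125

Under the alternative p = 3/5, X ~ Binomial(9, 3/5); β is the probability the test does not reject, P(X < 7).
Equivalently, β = 1 − P(X ≥ 7) = 1500416/1953125.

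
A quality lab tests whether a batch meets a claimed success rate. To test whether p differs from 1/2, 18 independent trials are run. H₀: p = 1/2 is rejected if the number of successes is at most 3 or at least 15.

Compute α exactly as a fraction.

The significance level is the null-hypothesis probability of the rejection region {≤3} ∪ {≥15}.
Each tail has probability (1 + 18 + 153 + 816)/262144; doubling gives α = 1976/262144 = 247/32768.

247/32768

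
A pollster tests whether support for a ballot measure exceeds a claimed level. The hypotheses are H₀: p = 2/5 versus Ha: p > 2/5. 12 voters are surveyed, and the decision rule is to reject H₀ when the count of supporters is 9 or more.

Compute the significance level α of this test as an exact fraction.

Under H₀, Y ~ Binomial(12, 2/5), and α = P(Y ≥ 9).
P(Y ≥ 9) = Σ_{j=9}^{12} C(12,j)·(2/5)^j·(3/5)^{12-j} = 745472/48828125.

745472/48828125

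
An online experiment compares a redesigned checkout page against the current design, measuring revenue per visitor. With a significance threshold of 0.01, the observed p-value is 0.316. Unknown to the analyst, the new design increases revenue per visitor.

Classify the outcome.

The conventional null hypothesis is that the new design has no effect on revenue per visitor.
Since p = 0.316 ≥ α = 0.01, H₀ is not rejected.
H₀ is false (actually the new design increases revenue per visitor).
Failing to reject a false H₀ is a Type II error.

Type II error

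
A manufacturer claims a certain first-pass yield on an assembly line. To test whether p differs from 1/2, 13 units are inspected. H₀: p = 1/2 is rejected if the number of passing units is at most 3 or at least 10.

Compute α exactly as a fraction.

189/2048

α = P(X ≤ 3 or X ≥ 10 | p = 1/2), X ~ Binomial(13, 1/2).
Each tail has probability (1 + 13 + 78 + 286)/8192; doubling gives α = 756/8192 = 189/2048.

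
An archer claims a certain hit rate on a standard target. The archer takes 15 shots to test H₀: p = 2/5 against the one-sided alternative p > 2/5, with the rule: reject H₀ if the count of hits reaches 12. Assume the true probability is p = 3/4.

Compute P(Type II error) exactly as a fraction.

A Type II error is failing to reject when Ha holds: with p = 3/4, β = P(K ≤ 11).
Equivalently, β = 1 − P(K ≥ 12) = 144609703/268435456.

144609703/268435456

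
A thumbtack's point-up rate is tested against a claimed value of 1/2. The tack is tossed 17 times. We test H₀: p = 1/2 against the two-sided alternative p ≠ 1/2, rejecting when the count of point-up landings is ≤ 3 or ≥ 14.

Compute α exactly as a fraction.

Under H₀, K ~ Binomial(17, 1/2); α is the probability of landing in either tail, P(K ≤ 3) + P(K ≥ 14).
The two tails are symmetric, so α = 2·(1 + 17 + 136 + 680)/2^17 = 1668/131072 = 417/32768.

417/32768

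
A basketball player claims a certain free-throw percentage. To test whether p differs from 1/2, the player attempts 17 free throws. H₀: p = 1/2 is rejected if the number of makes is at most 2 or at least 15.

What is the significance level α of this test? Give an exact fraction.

α = P(Y ≤ 2 or Y ≥ 15 | p = 1/2), Y ~ Binomial(17, 1/2).
By symmetry, α = 2·P(Y ≤ 2) = 2·(1 + 17 + 136)/131072 = 308/131072 = 77/32768.

77/32768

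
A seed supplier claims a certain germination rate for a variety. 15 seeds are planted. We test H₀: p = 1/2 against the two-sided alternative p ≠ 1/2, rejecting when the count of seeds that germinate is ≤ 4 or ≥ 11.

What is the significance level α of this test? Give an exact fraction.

Under H₀, S ~ Binomial(15, 1/2); α is the probability of landing in either tail, P(S ≤ 4) + P(S ≥ 11).
Each tail has probability (1 + 15 + 105 + 455 + 1365)/32768; doubling gives α = 3882/32768 = 1941/16384.

1941/16384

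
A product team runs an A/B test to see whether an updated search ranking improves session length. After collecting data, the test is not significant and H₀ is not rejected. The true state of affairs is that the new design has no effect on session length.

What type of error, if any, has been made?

The conventional null hypothesis here is that the new design has no effect on session length.
The test retained a true H₀ — the decision matches the true state.

No error — this is a correct decision.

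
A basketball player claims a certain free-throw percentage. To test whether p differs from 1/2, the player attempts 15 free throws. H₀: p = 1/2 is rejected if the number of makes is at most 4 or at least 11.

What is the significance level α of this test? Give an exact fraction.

α = P(X ≤ 4 or X ≥ 11 | p = 1/2), X ~ Binomial(15, 1/2).
By symmetry, α = 2·P(X ≤ 4) = 2·(1 + 15 + 105 + 455 + 1365)/32768 = 3882/32768 = 1941/16384.

1941/16384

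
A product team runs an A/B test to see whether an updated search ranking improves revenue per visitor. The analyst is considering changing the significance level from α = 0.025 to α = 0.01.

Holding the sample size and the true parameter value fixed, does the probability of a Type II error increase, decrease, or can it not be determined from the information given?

It increases.

A smaller α moves the rejection region further into the tail. With the alternative true, more outcomes now fall outside the rejection region, so failing to reject becomes more likely.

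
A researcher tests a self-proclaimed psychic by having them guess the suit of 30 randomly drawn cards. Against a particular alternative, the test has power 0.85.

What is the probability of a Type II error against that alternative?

0.15

Power = 1 − β, so β = 1 − 0.85 = 0.15.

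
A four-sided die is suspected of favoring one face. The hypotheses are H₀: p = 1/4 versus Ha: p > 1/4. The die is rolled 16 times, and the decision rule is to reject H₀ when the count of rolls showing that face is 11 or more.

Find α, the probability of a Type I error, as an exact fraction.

α = P(reject H₀ | H₀ true) = P(K ≥ 11 | p = 1/4), with K ~ Binomial(16, 1/4).
P(K ≥ 11) = Σ_{j=11}^{16} C(16,j)·(1/4)^j·(3/4)^{16-j} = 1225093/4294967296.

1225093/4294967296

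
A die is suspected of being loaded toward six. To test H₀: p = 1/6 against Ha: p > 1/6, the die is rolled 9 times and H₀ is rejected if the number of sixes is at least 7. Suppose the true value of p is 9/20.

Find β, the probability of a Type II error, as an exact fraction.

β = P(fail to reject H₀ | Ha true) = P(Y ≤ 6 | p = 9/20), Y ~ Binomial(9, 9/20).
Adding the binomial probabilities P(Y=0)+…+P(Y=6) at p = 9/20 gives 30407271323/32000000000.

30407271323/32000000000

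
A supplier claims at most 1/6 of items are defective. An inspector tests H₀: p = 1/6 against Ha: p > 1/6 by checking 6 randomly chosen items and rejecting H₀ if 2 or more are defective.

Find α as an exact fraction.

Under H₀, Y ~ Binomial(6, 1/6); the Type I error rate is P(Y ≥ 2).
Via the complement, α = 1 − Σ_{j=0}^{1} C(6,j)(1/6)^j(5/6)^{6-j} = 12281/46656.

12281/46656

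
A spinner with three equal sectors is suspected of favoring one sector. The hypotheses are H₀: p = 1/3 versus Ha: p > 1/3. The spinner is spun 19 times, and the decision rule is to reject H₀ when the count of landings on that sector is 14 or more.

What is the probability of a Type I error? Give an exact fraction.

α = P(reject H₀ | H₀ true) = P(K ≥ 14 | p = 1/3), with K ~ Binomial(19, 1/3).
Adding the binomial terms for j = 14 through 19 with p = 1/3 yields 147529/387420489.

147529/387420489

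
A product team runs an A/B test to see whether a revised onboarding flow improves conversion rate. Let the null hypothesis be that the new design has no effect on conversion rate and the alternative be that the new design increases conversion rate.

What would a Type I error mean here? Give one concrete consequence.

A Type I error is rejecting H₀ when H₀ is true.
Here that means shipping the new feature to all users when actually the new design has no effect on conversion rate.

A Type I error would mean concluding that the new design increases conversion rate when in fact the new design has no effect on conversion rate. Consequence: engineering effort is spent shipping a change that doesn't actually help.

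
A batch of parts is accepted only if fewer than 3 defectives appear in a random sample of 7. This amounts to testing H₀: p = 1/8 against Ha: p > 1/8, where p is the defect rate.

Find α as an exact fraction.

Under H₀, K ~ Binomial(7, 1/8); the Type I error rate is P(K ≥ 3).
Via the complement, α = 1 − Σ_{j=0}^{2} C(7,j)(1/8)^j(7/8)^{7-j} = 97119/2097152.

97119/2097152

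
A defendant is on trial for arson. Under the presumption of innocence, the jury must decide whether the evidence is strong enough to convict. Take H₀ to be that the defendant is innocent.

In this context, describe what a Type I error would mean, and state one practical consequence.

A Type I error is rejecting H₀ when H₀ is true.
Here that means convicting the defendant when actually the defendant is innocent.

A Type I error would mean concluding that the defendant is guilty when in fact the defendant is innocent. Consequence: an innocent person is convicted and punished.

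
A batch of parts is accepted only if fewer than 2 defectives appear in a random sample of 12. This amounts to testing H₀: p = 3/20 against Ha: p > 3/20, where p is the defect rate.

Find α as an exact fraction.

2279589495695451/4096000000000000

Under H₀, X ~ Binomial(12, 3/20); the Type I error rate is P(X ≥ 2).
α = 1 − P(X ≤ 1) = 1 − 1816410504304549/4096000000000000 = 2279589495695451/4096000000000000.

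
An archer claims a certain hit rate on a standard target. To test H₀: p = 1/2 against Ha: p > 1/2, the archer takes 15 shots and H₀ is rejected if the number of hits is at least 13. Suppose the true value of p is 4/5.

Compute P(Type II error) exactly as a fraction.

18370873741/30517578125

A Type II error is failing to reject when Ha holds: with p = 4/5, β = P(K ≤ 12).
Summing C(15,j)·(4/5)^j·(1/5)^{15-j} for j = 0..12 gives 18370873741/30517578125.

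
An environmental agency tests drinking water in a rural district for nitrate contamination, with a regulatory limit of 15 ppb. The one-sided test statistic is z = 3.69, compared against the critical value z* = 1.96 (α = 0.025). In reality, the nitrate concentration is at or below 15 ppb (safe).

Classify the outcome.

The conventional null hypothesis is that the nitrate concentration is at or below 15 ppb (safe).
Since z = 3.69 > z* = 1.96, H₀ is rejected.
H₀ is true (actually the nitrate concentration is at or below 15 ppb (safe)).
Rejecting a true H₀ is a Type I error.

Type I error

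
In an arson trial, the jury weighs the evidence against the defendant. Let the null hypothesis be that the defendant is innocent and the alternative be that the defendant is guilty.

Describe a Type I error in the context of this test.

A Type I error is rejecting H₀ when H₀ is true.
Here that means convicting the defendant when actually the defendant is innocent.

A Type I error would mean concluding that the defendant is guilty when in fact the defendant is innocent.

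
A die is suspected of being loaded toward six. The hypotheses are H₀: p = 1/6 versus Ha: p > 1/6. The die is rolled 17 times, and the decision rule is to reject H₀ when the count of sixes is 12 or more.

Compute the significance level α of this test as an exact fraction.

Under H₀, X ~ Binomial(17, 1/6), and α = P(X ≥ 12).
Adding the binomial terms for j = 12 through 17 with p = 1/6 yields 3485581/2821109907456.

3485581/2821109907456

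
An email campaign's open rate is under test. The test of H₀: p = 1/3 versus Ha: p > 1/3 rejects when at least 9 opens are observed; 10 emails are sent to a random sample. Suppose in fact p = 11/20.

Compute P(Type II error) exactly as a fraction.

10001847283209/10240000000000

A Type II error is failing to reject when Ha holds: with p = 11/20, β = P(X ≤ 8).
Summing C(10,j)·(11/20)^j·(9/20)^{10-j} for j = 0..8 gives 10001847283209/10240000000000.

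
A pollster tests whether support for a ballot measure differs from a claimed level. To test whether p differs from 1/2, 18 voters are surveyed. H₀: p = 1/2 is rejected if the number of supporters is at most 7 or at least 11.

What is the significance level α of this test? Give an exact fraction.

15751/32768

α = P(K ≤ 7 or K ≥ 11 | p = 1/2), K ~ Binomial(18, 1/2).
Each tail has probability (1 + 18 + 153 + 816 + 3060 + 8568 + 18564 + 31824)/262144; doubling gives α = 126008/262144 = 15751/32768.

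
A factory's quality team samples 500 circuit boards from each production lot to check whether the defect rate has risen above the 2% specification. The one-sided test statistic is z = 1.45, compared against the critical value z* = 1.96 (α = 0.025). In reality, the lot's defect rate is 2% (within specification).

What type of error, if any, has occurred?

No error (correct decision).

The conventional null hypothesis is that the lot's defect rate is 2% (within specification).
Since z = 1.45 ≤ z* = 1.96, H₀ is not rejected.
H₀ is true (actually the lot's defect rate is 2% (within specification)).
The decision matches the true state — no error.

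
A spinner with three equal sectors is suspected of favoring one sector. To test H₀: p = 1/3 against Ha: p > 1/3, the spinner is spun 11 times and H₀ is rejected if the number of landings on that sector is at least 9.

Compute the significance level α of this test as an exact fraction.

1/729

α = P(reject H₀ | H₀ true) = P(X ≥ 9 | p = 1/3), with X ~ Binomial(11, 1/3).
P(X ≥ 9) = Σ_{j=9}^{11} C(11,j)·(1/3)^j·(2/3)^{11-j} = 1/729.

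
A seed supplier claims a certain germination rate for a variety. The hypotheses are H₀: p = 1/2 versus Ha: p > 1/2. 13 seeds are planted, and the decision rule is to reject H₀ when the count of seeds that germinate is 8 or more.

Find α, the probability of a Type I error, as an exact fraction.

Under H₀, Y ~ Binomial(13, 1/2), and α = P(Y ≥ 8).
Summing the upper tail: (1287 + 715 + 286 + 78 + 13 + 1) / 2^13 = 2380/8192 = 595/2048.

595/2048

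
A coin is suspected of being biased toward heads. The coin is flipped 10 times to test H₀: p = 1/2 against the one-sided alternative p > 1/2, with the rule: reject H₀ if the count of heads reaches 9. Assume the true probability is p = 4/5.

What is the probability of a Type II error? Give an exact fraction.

6095609/9765625

Under the alternative p = 4/5, S ~ Binomial(10, 4/5); β is the probability the test does not reject, P(S < 9).
Summing C(10,j)·(4/5)^j·(1/5)^{10-j} for j = 0..8 gives 6095609/9765625.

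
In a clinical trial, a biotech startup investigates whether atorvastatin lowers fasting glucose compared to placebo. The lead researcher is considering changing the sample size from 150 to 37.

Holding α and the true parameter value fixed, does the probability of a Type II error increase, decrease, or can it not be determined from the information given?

It increases.

With less data the test statistic is noisier; under Ha, more outcomes land inside the acceptance region.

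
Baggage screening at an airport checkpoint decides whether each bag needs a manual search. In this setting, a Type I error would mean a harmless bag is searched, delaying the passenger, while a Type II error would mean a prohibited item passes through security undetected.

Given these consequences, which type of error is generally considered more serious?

The Type II consequence (a prohibited item passes through security undetected) is more severe than the Type I consequence (a harmless bag is searched, delaying the passenger).

Type II error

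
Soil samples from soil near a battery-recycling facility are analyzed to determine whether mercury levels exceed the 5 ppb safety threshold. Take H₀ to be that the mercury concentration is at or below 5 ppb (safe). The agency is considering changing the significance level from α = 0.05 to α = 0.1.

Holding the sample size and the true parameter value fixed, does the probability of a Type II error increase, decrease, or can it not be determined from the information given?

A larger α widens the rejection region, so when the alternative is true more outcomes lead to rejection — failing to reject becomes less likely.

It decreases.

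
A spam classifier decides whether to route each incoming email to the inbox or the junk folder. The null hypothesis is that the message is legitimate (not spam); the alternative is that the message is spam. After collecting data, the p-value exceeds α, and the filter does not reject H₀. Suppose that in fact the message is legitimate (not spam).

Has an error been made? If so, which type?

No error — this is a correct decision.

The test retained a true H₀ — the decision matches the true state.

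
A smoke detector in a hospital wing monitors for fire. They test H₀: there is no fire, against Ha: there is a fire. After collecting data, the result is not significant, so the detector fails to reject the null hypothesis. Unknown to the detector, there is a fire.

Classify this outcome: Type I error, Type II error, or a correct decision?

H₀ was not rejected, but H₀ is actually false.
Failing to reject a false null hypothesis is a Type II error (false negative).

Type II error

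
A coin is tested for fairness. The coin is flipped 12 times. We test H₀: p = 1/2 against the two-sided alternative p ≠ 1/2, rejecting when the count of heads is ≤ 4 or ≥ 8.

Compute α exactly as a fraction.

The significance level is the null-hypothesis probability of the rejection region {≤4} ∪ {≥8}.
Each tail has probability (1 + 12 + 66 + 220 + 495)/4096; doubling gives α = 1588/4096 = 397/1024.

397/1024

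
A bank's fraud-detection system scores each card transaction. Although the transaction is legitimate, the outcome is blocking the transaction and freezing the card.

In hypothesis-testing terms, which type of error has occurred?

The null hypothesis here is that the transaction is legitimate.
'Blocking the transaction and freezing the card' corresponds to rejecting H₀.
H₀ was rejected but H₀ is true — a Type I error (false positive).

Type I error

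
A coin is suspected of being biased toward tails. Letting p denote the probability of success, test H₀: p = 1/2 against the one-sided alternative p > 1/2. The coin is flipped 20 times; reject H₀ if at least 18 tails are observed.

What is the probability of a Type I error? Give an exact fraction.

211/1048576

Under H₀, Y ~ Binomial(20, 1/2), and α = P(Y ≥ 18).
Summing the upper tail: (190 + 20 + 1) / 2^20 = 211/1048576.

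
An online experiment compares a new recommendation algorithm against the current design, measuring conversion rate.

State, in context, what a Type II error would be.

A Type II error would mean concluding that the new design has no effect on conversion rate (or at least failing to establish that the new design increases conversion rate) when in fact the new design increases conversion rate.

With the conventional null hypothesis that the new design has no effect on conversion rate:
A Type II error is failing to reject H₀ when H₀ is false.
Here that means keeping the current design when actually the new design increases conversion rate.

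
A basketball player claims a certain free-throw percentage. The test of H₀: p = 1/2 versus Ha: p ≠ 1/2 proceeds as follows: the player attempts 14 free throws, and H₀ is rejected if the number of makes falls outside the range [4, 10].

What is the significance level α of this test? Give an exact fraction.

235/4096

The significance level is the null-hypothesis probability of the rejection region {≤3} ∪ {≥11}.
The two tails are symmetric, so α = 2·(1 + 14 + 91 + 364)/2^14 = 940/16384 = 235/4096.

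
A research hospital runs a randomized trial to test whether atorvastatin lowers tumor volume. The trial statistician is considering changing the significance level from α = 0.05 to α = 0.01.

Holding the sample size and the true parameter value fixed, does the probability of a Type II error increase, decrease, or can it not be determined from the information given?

It increases.

Lowering α raises the bar for rejection; under Ha, the test now fails to reject on outcomes it previously would have rejected.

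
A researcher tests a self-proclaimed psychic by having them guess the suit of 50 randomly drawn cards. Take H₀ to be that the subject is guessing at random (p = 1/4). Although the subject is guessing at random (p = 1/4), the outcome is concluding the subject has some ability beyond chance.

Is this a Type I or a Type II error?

'Concluding the subject has some ability beyond chance' corresponds to rejecting H₀.
H₀ was rejected but H₀ is true — a Type I error (false positive).

Type I error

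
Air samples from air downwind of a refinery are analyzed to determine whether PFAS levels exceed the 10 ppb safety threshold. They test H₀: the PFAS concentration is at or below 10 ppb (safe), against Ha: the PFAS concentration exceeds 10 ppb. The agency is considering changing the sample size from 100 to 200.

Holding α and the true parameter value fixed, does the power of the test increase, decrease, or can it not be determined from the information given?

Increasing n separates the H₀ and Ha sampling distributions, so under Ha fewer outcomes land in the acceptance region.
Since power = 1 − β and β decreases, power increases.

It increases.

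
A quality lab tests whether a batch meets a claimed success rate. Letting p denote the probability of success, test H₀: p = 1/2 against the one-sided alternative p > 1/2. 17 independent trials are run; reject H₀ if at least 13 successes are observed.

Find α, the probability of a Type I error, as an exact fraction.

Under H₀, K ~ Binomial(17, 1/2), and α = P(K ≥ 13).
That's C(17,13) + C(17,14) + C(17,15) + C(17,16) + C(17,17) over 2^17, i.e. (2380 + 680 + 136 + 17 + 1)/131072 = 3214/131072 = 1607/65536.

1607/65536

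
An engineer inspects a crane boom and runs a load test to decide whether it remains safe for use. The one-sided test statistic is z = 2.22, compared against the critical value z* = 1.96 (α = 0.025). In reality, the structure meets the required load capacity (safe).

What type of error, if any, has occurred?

Type I error

The conventional null hypothesis is that the structure meets the required load capacity (safe).
Since z = 2.22 > z* = 1.96, H₀ is rejected.
H₀ is true (actually the structure meets the required load capacity (safe)).
Rejecting a true H₀ is a Type I error.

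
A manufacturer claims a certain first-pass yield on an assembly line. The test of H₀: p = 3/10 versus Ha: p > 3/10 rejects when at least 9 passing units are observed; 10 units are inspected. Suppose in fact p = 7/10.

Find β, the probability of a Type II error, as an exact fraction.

8506916541/10000000000

β = P(fail to reject H₀ | Ha true) = P(X ≤ 8 | p = 7/10), X ~ Binomial(10, 7/10).
Equivalently, β = 1 − P(X ≥ 9) = 8506916541/10000000000.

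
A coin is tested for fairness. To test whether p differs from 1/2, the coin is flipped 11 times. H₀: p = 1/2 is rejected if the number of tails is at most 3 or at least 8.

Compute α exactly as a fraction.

The significance level is the null-hypothesis probability of the rejection region {≤3} ∪ {≥8}.
Each tail has probability (1 + 11 + 55 + 165)/2048; doubling gives α = 464/2048 = 29/128.

29/128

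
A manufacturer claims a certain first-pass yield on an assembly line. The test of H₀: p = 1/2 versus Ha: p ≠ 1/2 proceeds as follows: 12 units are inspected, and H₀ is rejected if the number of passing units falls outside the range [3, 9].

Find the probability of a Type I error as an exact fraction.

79/2048

α = P(S ≤ 2 or S ≥ 10 | p = 1/2), S ~ Binomial(12, 1/2).
Each tail has probability (1 + 12 + 66)/4096; doubling gives α = 158/4096 = 79/2048.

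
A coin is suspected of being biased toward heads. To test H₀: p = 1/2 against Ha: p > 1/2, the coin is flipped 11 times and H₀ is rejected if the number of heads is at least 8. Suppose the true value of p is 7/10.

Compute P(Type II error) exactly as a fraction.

1076094153/2500000000

β = P(fail to reject H₀ | Ha true) = P(S ≤ 7 | p = 7/10), S ~ Binomial(11, 7/10).
Summing C(11,j)·(7/10)^j·(3/10)^{11-j} for j = 0..7 gives 1076094153/2500000000.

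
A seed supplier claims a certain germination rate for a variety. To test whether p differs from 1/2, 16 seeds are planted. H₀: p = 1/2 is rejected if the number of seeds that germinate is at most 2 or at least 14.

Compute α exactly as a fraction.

137/32768

α = P(Y ≤ 2 or Y ≥ 14 | p = 1/2), Y ~ Binomial(16, 1/2).
The two tails are symmetric, so α = 2·(1 + 16 + 120)/2^16 = 274/65536 = 137/32768.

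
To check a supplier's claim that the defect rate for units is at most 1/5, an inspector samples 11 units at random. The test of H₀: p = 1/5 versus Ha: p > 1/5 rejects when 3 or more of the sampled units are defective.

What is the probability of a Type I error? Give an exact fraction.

α = P(reject H₀ | H₀ true) = P(S ≥ 3 | p = 1/5), S ~ Binomial(11, 1/5).
α = 1 − P(S ≤ 2) = 1 − 6029312/9765625 = 3736313/9765625.

3736313/9765625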